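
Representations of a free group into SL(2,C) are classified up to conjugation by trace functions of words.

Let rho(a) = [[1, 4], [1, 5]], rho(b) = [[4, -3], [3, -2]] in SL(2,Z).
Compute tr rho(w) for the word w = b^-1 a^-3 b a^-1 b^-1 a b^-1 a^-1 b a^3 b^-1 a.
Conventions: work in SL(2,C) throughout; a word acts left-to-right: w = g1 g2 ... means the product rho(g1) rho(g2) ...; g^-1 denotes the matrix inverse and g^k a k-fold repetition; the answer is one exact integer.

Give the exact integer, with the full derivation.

-8632582

rho(b^-1) = [[-2, 3], [-3, 4]]
... * rho(a^-1) = [[5, -4], [-1, 1]]  ->  [[-13, 11], [-19, 16]]
... * rho(a^-1) = [[5, -4], [-1, 1]]  ->  [[-76, 63], [-111, 92]]
... * rho(a^-1) = [[5, -4], [-1, 1]]  ->  [[-443, 367], [-647, 536]]
... * rho(b) = [[4, -3], [3, -2]]  ->  [[-671, 595], [-980, 869]]
... * rho(a^-1) = [[5, -4], [-1, 1]]  ->  [[-3950, 3279], [-5769, 4789]]
... * rho(b^-1) = [[-2, 3], [-3, 4]]  ->  [[-1937, 1266], [-2829, 1849]]
... * rho(a) = [[1, 4], [1, 5]]  ->  [[-671, -1418], [-980, -2071]]
... * rho(b^-1) = [[-2, 3], [-3, 4]]  ->  [[5596, -7685], [8173, -11224]]
... * rho(a^-1) = [[5, -4], [-1, 1]]  ->  [[35665, -30069], [52089, -43916]]
... * rho(b) = [[4, -3], [3, -2]]  ->  [[52453, -46857], [76608, -68435]]
... * rho(a) = [[1, 4], [1, 5]]  ->  [[5596, -24473], [8173, -35743]]
... * rho(a) = [[1, 4], [1, 5]]  ->  [[-18877, -99981], [-27570, -146023]]
... * rho(a) = [[1, 4], [1, 5]]  ->  [[-118858, -575413], [-173593, -840395]]
... * rho(b^-1) = [[-2, 3], [-3, 4]]  ->  [[1963955, -2658226], [2868371, -3882359]]
... * rho(a) = [[1, 4], [1, 5]]  ->  [[-694271, -5435310], [-1013988, -7938311]]
tr = -694271 + -7938311 = -8632582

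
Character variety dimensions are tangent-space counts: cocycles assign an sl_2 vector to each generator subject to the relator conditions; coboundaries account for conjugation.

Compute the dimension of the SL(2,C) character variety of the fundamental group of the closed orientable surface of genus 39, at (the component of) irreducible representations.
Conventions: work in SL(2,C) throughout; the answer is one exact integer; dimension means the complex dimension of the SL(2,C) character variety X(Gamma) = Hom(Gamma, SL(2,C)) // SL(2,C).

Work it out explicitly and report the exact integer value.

Gamma = pi_1(Sigma_39) = < a_1, b_1, ..., a_39, b_39 | prod [a_i, b_i] > has 2g = 78 generators and 1 relator.
Unconstrained cocycle data is one sl_2 vector per generator (234 dimensions), cut by the relator condition d_2(z) = 0.
At an irreducible rho, H^2 = coker(d_2) vanishes (Poincare duality: H^2 is dual to H^0 = invariants = 0), so d_2 is surjective onto sl_2 and dim Z^1 = 234 - 3 = 231.
Coboundaries contribute dim B^1 = 3 (injective at irreducible rho).
dim H^1 = 231 - 3 = 228 = dim X.

228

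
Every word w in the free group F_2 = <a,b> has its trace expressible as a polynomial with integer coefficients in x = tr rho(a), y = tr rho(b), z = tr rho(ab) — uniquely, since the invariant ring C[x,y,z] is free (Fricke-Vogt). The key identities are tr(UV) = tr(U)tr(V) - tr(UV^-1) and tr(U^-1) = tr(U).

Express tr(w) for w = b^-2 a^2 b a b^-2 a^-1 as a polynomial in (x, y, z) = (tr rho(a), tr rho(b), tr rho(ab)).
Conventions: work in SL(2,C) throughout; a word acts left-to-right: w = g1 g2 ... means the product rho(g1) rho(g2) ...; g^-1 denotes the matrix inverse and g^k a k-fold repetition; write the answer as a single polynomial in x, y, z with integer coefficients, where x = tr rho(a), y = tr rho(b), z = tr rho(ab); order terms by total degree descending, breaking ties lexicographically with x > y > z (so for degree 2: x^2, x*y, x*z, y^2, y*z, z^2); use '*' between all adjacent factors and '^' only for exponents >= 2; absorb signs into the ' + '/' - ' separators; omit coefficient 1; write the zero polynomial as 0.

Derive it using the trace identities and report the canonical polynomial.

trace(b a^2) = trace(a)*trace(b a) - trace(b) = x*z - y
apply: trace(a^2 b a) = trace(a)*trace(b a^2) - trace(b a) = x^2*z - x*y - z
trace(b a b a) = trace(a b)*trace(a b) - trace(1)   [split at repeated a] = z^2 - 2
apply: trace(b a b) = trace(b)*trace(a b) - trace(a) = y*z - x
apply: trace(a^2 b a b) = trace(a)*trace(b a b a) - trace(b a b) = x*z^2 - y*z - x
apply: trace(a^2 b a b^-1) = trace(a^2 b a)*trace(b) - trace(a^2 b a b) = x^2*y*z - x*y^2 - x*z^2 + x
use: trace(b^-2 a^2 b a) = trace(a^2 b a b^-1)*trace(b) - trace(a^2 b a) = x^2*y^2*z - x*y^3 - x*y*z^2 - x^2*z + 2*x*y + z
apply: trace(b^-1 a^2 b a b^-2) = trace(b^-2 a^2 b a)*trace(b) - trace(b^-2 a^2 b a b) = x^2*y^3*z - x*y^4 - x*y^2*z^2 - 2*x^2*y*z + 3*x*y^2 + x*z^2 + y*z - x
use: trace(a^3 b a) = trace(a)*trace(a b a^2) - trace(a b a) = x^3*z - x^2*y - 2*x*z + y
use: trace(a^3 b a b) = trace(a)*trace(b a b a^2) - trace(b a b a) = x^2*z^2 - x*y*z - x^2 - z^2 + 2
trace(a^2 b a b^-1 a) = trace(a^3 b a)*trace(b) - trace(a^3 b a b) = x^3*y*z - x^2*y^2 - x^2*z^2 - x*y*z + x^2 + y^2 + z^2 - 2
use: trace(a^2) = trace(a)*trace(a) - trace(1) = x^2 - 2
trace(b a^2 b) = trace(b)*trace(a^2 b) - trace(a^2) = x*y*z - x^2 - y^2 + 2
trace(a b a^2 b a) = trace(a)*trace(b a^2 b a) - trace(b a^2 b) = x^2*z^2 - 2*x*y*z + y^2 - 2
apply: trace(b a b a b a) = trace(b a b a)*trace(b a) - trace(a b)   [split at repeated b] = z^3 - 3*z
trace(b a b a b) = trace(b)*trace(a b a b) - trace(a b a) = y*z^2 - x*z - y
use: trace(a b a^2 b a b) = trace(a)*trace(b a b a b a) - trace(b a b a b) = x*z^3 - y*z^2 - 2*x*z + y
use: trace(a^2 b a b^-1 a b) = trace(a b a^2 b a)*trace(b) - trace(a b a^2 b a b) = x^2*y*z^2 - 2*x*y^2*z - x*z^3 + y^3 + y*z^2 + 2*x*z - 3*y
apply: trace(a b^-1 a^2 b a b^-1) = trace(a^2 b a b^-1 a)*trace(b) - trace(a^2 b a b^-1 a b) = x^3*y^2*z - x^2*y^3 - 2*x^2*y*z^2 + x*y^2*z + x*z^3 + x^2*y - 2*x*z + y
trace(a b^-1 a^2 b a) = trace(a^2 b a^2)*trace(b) - trace(a^2 b a^2 b) = x^3*y*z - x^2*y^2 - x^2*z^2 + 2
apply: trace(b^-1 a^2 b a b^-2 a) = trace(a b^-1 a^2 b a b^-1)*trace(b) - trace(a b^-1 a^2 b a) = x^3*y^3*z - x^2*y^4 - 2*x^2*y^2*z^2 - x^3*y*z + x*y^3*z + x*y*z^3 + 2*x^2*y^2 + x^2*z^2 - 2*x*y*z + y^2 - 2
use: trace(b^-1 a^2 b a b^-2 a^-1) = trace(b^-1 a^2 b a b^-2)*trace(a) - trace(b^-1 a^2 b a b^-2 a) = x^2*y^2*z^2 - x^3*y*z - x*y^3*z - x*y*z^3 + x^2*y^2 + 3*x*y*z - x^2 - y^2 + 2
trace(a b a b^-1) = trace(a b a)*trace(b) - trace(a b a b) = x*y*z - y^2 - z^2 + 2
trace(a b a b^-2) = trace(a b a b^-1)*trace(b) - trace(a b a) = x*y^2*z - y^3 - y*z^2 - x*z + 3*y
trace(b^-2 a^2 b a b^-2 a^-1) = trace(b^-1 a^2 b a b^-2 a^-1)*trace(b) - trace(b^-1 a^2 b a b^-2 a^-1 b) = x^2*y^3*z^2 - x^3*y^2*z - x*y^4*z - x*y^2*z^3 + x^2*y^3 + 2*x*y^2*z - x^2*y + y*z^2 + x*z - y

x^2*y^3*z^2 - x^3*y^2*z - x*y^4*z - x*y^2*z^3 + x^2*y^3 + 2*x*y^2*z - x^2*y + y*z^2 + x*z - y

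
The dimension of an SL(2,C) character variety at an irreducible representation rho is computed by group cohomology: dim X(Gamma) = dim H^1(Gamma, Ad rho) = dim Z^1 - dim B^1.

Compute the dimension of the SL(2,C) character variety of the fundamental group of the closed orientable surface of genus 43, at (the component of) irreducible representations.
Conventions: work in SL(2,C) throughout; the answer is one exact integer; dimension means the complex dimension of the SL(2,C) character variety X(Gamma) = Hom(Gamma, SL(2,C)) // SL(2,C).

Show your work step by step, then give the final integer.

Gamma = pi_1(Sigma_43) = < a_1, b_1, ..., a_43, b_43 | prod [a_i, b_i] > has 2g = 86 generators and 1 relator.
Unconstrained cocycle data is one sl_2 vector per generator (258 dimensions), cut by the relator condition d_2(z) = 0.
d_2 is surjective at irreducible rho (its cokernel H^2 is dual to H^0 = 0), so dim Z^1 = 258 - 3 = 255.
Coboundaries contribute dim B^1 = 3 (injective at irreducible rho).
Hence dim X = 255 - 3 = 252.

252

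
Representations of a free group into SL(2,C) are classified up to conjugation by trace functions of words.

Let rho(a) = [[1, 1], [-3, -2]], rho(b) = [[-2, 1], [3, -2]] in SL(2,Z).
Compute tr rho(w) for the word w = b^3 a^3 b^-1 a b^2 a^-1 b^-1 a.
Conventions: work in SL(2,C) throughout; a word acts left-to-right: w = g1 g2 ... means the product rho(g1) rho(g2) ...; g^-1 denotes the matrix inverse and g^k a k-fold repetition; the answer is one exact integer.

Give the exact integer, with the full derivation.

rho(b) = [[-2, 1], [3, -2]]
... * rho(b) = [[-2, 1], [3, -2]]  ->  [[7, -4], [-12, 7]]
... * rho(b) = [[-2, 1], [3, -2]]  ->  [[-26, 15], [45, -26]]
... * rho(a) = [[1, 1], [-3, -2]]  ->  [[-71, -56], [123, 97]]
... * rho(a) = [[1, 1], [-3, -2]]  ->  [[97, 41], [-168, -71]]
... * rho(a) = [[1, 1], [-3, -2]]  ->  [[-26, 15], [45, -26]]
... * rho(b^-1) = [[-2, -1], [-3, -2]]  ->  [[7, -4], [-12, 7]]
... * rho(a) = [[1, 1], [-3, -2]]  ->  [[19, 15], [-33, -26]]
... * rho(b) = [[-2, 1], [3, -2]]  ->  [[7, -11], [-12, 19]]
... * rho(b) = [[-2, 1], [3, -2]]  ->  [[-47, 29], [81, -50]]
... * rho(a^-1) = [[-2, -1], [3, 1]]  ->  [[181, 76], [-312, -131]]
... * rho(b^-1) = [[-2, -1], [-3, -2]]  ->  [[-590, -333], [1017, 574]]
... * rho(a) = [[1, 1], [-3, -2]]  ->  [[409, 76], [-705, -131]]
tr = 409 + -131 = 278

278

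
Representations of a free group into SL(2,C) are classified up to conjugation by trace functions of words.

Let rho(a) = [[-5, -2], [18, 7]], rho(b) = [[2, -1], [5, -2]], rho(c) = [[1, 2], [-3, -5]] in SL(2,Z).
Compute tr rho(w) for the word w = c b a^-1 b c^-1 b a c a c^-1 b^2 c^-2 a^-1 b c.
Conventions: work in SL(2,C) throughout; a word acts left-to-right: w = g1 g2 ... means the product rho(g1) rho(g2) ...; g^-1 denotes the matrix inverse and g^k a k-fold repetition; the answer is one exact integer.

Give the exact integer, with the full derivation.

247527458

rho(c) = [[1, 2], [-3, -5]]
... * rho(b) = [[2, -1], [5, -2]]  ->  [[12, -5], [-31, 13]]
... * rho(a^-1) = [[7, 2], [-18, -5]]  ->  [[174, 49], [-451, -127]]
... * rho(b) = [[2, -1], [5, -2]]  ->  [[593, -272], [-1537, 705]]
... * rho(c^-1) = [[-5, -2], [3, 1]]  ->  [[-3781, -1458], [9800, 3779]]
... * rho(b) = [[2, -1], [5, -2]]  ->  [[-14852, 6697], [38495, -17358]]
... * rho(a) = [[-5, -2], [18, 7]]  ->  [[194806, 76583], [-504919, -198496]]
... * rho(c) = [[1, 2], [-3, -5]]  ->  [[-34943, 6697], [90569, -17358]]
... * rho(a) = [[-5, -2], [18, 7]]  ->  [[295261, 116765], [-765289, -302644]]
... * rho(c^-1) = [[-5, -2], [3, 1]]  ->  [[-1126010, -473757], [2918513, 1227934]]
... * rho(b) = [[2, -1], [5, -2]]  ->  [[-4620805, 2073524], [11976696, -5374381]]
... * rho(b) = [[2, -1], [5, -2]]  ->  [[1126010, 473757], [-2918513, -1227934]]
... * rho(c^-1) = [[-5, -2], [3, 1]]  ->  [[-4208779, -1778263], [10908763, 4609092]]
... * rho(c^-1) = [[-5, -2], [3, 1]]  ->  [[15709106, 6639295], [-40716539, -17208434]]
... * rho(a^-1) = [[7, 2], [-18, -5]]  ->  [[-9543568, -1778263], [24736039, 4609092]]
... * rho(b) = [[2, -1], [5, -2]]  ->  [[-27978451, 13100094], [72517538, -33954223]]
... * rho(c) = [[1, 2], [-3, -5]]  ->  [[-67278733, -121457372], [174380207, 314806191]]
tr = -67278733 + 314806191 = 247527458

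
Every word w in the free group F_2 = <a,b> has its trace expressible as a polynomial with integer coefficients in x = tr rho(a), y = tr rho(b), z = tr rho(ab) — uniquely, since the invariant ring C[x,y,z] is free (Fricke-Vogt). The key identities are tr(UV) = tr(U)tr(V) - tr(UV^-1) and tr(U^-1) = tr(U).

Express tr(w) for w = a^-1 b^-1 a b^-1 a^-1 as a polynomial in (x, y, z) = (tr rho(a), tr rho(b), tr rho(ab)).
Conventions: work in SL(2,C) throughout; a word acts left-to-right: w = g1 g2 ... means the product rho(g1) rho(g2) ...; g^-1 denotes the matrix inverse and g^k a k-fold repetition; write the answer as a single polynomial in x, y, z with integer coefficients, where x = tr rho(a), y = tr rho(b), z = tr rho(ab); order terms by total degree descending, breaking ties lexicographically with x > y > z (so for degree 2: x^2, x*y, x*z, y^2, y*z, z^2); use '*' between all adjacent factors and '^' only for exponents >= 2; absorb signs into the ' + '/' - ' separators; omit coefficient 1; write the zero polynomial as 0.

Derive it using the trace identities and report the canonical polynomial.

trace(b^-1) = trace(b) = y
reduce: trace(a b a) = trace(a) * trace(b a) - trace(b)   [square of a] = x*z - y
trace(a b a b) = trace(b a) * trace(b a) - trace(1)   [split at a repeated b] = z^2 - 2
reduce: trace(b^-1 a b a) = trace(a b a) * trace(b) - trace(a b a b)   [inverse elimination on b] = x*y*z - y^2 - z^2 + 2
trace(a^-1 b^-1 a b) = trace(b^-1 a b) * trace(a) - trace(b^-1 a b a)   [inverse elimination on a] = -x*y*z + x^2 + y^2 + z^2 - 2
reduce: trace(a^-1 b^-1 a b^-1) = trace(a^-1 b^-1 a) * trace(b) - trace(a^-1 b^-1 a b)   [inverse elimination on b] = x*y*z - x^2 - z^2 + 2
trace(b^-1 a) = trace(a) * trace(b) - trace(a b)   [inverse elimination on b] = x*y - z
trace(b^-1 a b^-1) = trace(b^-1 a) * trace(b) - trace(b^-1 a b)   [inverse elimination on b] = x*y^2 - y*z - x
trace(a^-1 b^-1 a b^-1 a^-1) = trace(a^-1 b^-1 a b^-1) * trace(a) - trace(a^-1 b^-1 a b^-1 a)   [inverse elimination on a] = x^2*y*z - x^3 - x*y^2 - x*z^2 + y*z + 3*x

x^2*y*z - x^3 - x*y^2 - x*z^2 + y*z + 3*x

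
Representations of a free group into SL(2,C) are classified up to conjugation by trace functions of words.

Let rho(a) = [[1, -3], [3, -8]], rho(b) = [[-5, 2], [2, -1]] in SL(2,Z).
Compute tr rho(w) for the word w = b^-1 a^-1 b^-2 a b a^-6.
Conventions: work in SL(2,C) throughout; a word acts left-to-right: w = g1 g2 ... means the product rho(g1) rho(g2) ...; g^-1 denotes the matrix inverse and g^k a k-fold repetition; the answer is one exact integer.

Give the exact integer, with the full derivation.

rho(b^-1) = [[-1, -2], [-2, -5]]
... * rho(a^-1) = [[-8, 3], [-3, 1]]  ->  [[14, -5], [31, -11]]
... * rho(b^-1) = [[-1, -2], [-2, -5]]  ->  [[-4, -3], [-9, -7]]
... * rho(b^-1) = [[-1, -2], [-2, -5]]  ->  [[10, 23], [23, 53]]
... * rho(a) = [[1, -3], [3, -8]]  ->  [[79, -214], [182, -493]]
... * rho(b) = [[-5, 2], [2, -1]]  ->  [[-823, 372], [-1896, 857]]
... * rho(a^-1) = [[-8, 3], [-3, 1]]  ->  [[5468, -2097], [12597, -4831]]
... * rho(a^-1) = [[-8, 3], [-3, 1]]  ->  [[-37453, 14307], [-86283, 32960]]
... * rho(a^-1) = [[-8, 3], [-3, 1]]  ->  [[256703, -98052], [591384, -225889]]
... * rho(a^-1) = [[-8, 3], [-3, 1]]  ->  [[-1759468, 672057], [-4053405, 1548263]]
... * rho(a^-1) = [[-8, 3], [-3, 1]]  ->  [[12059573, -4606347], [27782451, -10611952]]
... * rho(a^-1) = [[-8, 3], [-3, 1]]  ->  [[-82657543, 31572372], [-190423752, 72735401]]
tr = -82657543 + 72735401 = -9922142

-9922142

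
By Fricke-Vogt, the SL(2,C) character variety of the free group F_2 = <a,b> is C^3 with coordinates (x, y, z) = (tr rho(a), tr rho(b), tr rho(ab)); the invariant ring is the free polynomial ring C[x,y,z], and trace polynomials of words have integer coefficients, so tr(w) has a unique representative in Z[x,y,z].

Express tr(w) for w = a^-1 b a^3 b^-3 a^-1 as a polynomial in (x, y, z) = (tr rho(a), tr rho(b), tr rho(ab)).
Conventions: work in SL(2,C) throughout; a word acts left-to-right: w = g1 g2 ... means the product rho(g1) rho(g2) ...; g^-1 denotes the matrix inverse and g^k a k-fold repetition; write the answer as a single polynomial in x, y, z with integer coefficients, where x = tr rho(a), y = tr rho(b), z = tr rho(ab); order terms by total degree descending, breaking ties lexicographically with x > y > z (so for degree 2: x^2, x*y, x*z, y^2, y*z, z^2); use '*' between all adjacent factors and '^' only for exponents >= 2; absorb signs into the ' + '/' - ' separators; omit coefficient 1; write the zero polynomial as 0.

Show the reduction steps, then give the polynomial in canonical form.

and tr(b a^2) = tr(a) * tr(b a) - tr(b)   [square of a] = x*z - y
and tr(a^3 b) = tr(a) * tr(b a^2) - tr(b a)   [square of a] = x^2*z - x*y - z
next, tr(a^2) = tr(a) * tr(a) - tr(1)   [square of a] = x^2 - 2
tr(a^3) = tr(a) * tr(a^2) - tr(a)   [square of a] = x^3 - 3*x
next, tr(b a^3 b) = tr(b) * tr(a^3 b) - tr(a^3)   [square of b] = x^2*y*z - x^3 - x*y^2 - y*z + 3*x
tr(b a b a) = tr(b a) * tr(b a) - tr(1)   [split at a repeated b] = z^2 - 2
tr(b a b) = tr(b) * tr(a b) - tr(a)   [square of b] = y*z - x
next, tr(a b a b a) = tr(a) * tr(b a b a) - tr(b a b)   [square of a] = x*z^2 - y*z - x
tr(b a^3 b a) = tr(a) * tr(a b a b a) - tr(a b a b)   [square of a] = x^2*z^2 - x*y*z - x^2 - z^2 + 2
tr(a^-1 b a^3 b) = tr(b a^3 b) * tr(a) - tr(b a^3 b a)   [inverse elimination on a] = x^3*y*z - x^4 - x^2*y^2 - x^2*z^2 + 4*x^2 + z^2 - 2
tr(b a^3 b^-1 a^-1) = tr(a^-1 b a^3) * tr(b) - tr(a^-1 b a^3 b)   [inverse elimination on b] = -x^3*y*z + x^4 + x^2*y^2 + x^2*z^2 + x*y*z - 4*x^2 - y^2 - z^2 + 2
and tr(b^-1 a^-2 b a^3) = tr(b a^3 b^-1 a^-1) * tr(a) - tr(b a^3 b^-1)   [inverse elimination on a] = -x^4*y*z + x^5 + x^3*y^2 + x^3*z^2 + x^2*y*z - 5*x^3 - x*y^2 - x*z^2 + 5*x
tr(b^-2 a^-2 b a^3) = tr(b^-1 a^-2 b a^3) * tr(b) - tr(b^-1 a^-2 b a^3 b)   [inverse elimination on b] = -x^4*y^2*z + x^5*y + x^3*y^3 + x^3*y*z^2 + x^2*y^2*z - 5*x^3*y - x*y^3 - x*y*z^2 + 5*x*y - z
next, tr(a^-1 b a^3 b^-3 a^-1) = tr(b^-2 a^-2 b a^3) * tr(b) - tr(b^-2 a^-2 b a^3 b)   [inverse elimination on b] = -x^4*y^3*z + x^5*y^2 + x^3*y^4 + x^3*y^2*z^2 + x^4*y*z + x^2*y^3*z - x^5 - 6*x^3*y^2 - x^3*z^2 - x*y^4 - x*y^2*z^2 - x^2*y*z + 5*x^3 + 6*x*y^2 + x*z^2 - y*z - 5*x

-x^4*y^3*z + x^5*y^2 + x^3*y^4 + x^3*y^2*z^2 + x^4*y*z + x^2*y^3*z - x^5 - 6*x^3*y^2 - x^3*z^2 - x*y^4 - x*y^2*z^2 - x^2*y*z + 5*x^3 + 6*x*y^2 + x*z^2 - y*z - 5*x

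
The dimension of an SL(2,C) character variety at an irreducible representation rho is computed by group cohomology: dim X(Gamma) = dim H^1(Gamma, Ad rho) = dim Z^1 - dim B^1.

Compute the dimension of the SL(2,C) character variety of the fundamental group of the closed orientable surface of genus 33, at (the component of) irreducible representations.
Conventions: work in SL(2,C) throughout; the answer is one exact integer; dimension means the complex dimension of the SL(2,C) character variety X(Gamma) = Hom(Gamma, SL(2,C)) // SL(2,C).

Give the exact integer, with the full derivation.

The genus-33 surface group: 2g = 66 generators, one relator prod [a_i, b_i].
Before the relator condition, cocycle space has dim 3*66 = 198.
H^2 = coker(d_2) is dual to H^0 = 0 at irreducible rho (Poincare duality), so d_2 is onto: dim Z^1 = 195.
Coboundaries contribute dim B^1 = 3 (injective at irreducible rho).
dim X = dim H^1 = 195 - 3 = 192.

192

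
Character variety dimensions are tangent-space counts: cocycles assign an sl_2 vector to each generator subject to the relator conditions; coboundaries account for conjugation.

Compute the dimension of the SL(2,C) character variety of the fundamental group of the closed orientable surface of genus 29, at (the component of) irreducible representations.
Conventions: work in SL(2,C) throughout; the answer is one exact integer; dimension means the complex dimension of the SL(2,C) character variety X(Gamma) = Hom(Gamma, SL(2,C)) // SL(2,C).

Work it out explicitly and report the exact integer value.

168

The genus-29 surface group: 2g = 58 generators, one relator prod [a_i, b_i].
Unconstrained cocycle data is one sl_2 vector per generator (174 dimensions), cut by the relator condition d_2(z) = 0.
H^2 = coker(d_2) is dual to H^0 = 0 at irreducible rho (Poincare duality), so d_2 is onto: dim Z^1 = 171.
dim B^1 = 3 (coboundaries, injective at irreducible rho).
dim X = dim H^1 = 171 - 3 = 168.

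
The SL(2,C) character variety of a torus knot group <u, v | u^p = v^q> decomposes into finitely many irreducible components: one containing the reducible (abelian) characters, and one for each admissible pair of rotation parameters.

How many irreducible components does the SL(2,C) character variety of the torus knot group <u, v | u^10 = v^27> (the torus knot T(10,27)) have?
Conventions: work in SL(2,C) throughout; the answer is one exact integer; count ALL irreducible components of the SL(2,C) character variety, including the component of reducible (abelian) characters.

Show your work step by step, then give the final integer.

118

For T(10,27): irreducibility forces the central element u^10 = v^27 to one of +I, -I.
On an irreducible component, tr(u) is locked at 2*cos(pi*alpha/10) for some alpha in 1..9, and tr(v) at 2*cos(pi*beta/27) for some beta in 1..26.
u^10 = (-1)^alpha I and v^27 = (-1)^beta I must agree, so alpha and beta have equal parity.
count pairs: odd alpha (5 choices) x odd beta (13), plus even alpha (4) x even beta (13): 5*13 + 4*13 = 117.
That is 117 components of irreducible characters, and with the reducible (abelian) component the total is 118.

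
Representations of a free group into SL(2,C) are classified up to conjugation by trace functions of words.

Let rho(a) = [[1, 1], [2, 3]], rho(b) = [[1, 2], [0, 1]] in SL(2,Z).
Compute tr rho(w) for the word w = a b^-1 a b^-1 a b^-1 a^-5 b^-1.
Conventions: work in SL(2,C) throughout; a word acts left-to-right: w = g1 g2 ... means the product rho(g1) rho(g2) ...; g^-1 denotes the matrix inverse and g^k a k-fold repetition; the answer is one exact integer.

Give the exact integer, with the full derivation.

2702

rho(a) = [[1, 1], [2, 3]]
... * rho(b^-1) = [[1, -2], [0, 1]]  ->  [[1, -1], [2, -1]]
... * rho(a) = [[1, 1], [2, 3]]  ->  [[-1, -2], [0, -1]]
... * rho(b^-1) = [[1, -2], [0, 1]]  ->  [[-1, 0], [0, -1]]
... * rho(a) = [[1, 1], [2, 3]]  ->  [[-1, -1], [-2, -3]]
... * rho(b^-1) = [[1, -2], [0, 1]]  ->  [[-1, 1], [-2, 1]]
... * rho(a^-1) = [[3, -1], [-2, 1]]  ->  [[-5, 2], [-8, 3]]
... * rho(a^-1) = [[3, -1], [-2, 1]]  ->  [[-19, 7], [-30, 11]]
... * rho(a^-1) = [[3, -1], [-2, 1]]  ->  [[-71, 26], [-112, 41]]
... * rho(a^-1) = [[3, -1], [-2, 1]]  ->  [[-265, 97], [-418, 153]]
... * rho(a^-1) = [[3, -1], [-2, 1]]  ->  [[-989, 362], [-1560, 571]]
... * rho(b^-1) = [[1, -2], [0, 1]]  ->  [[-989, 2340], [-1560, 3691]]
tr = -989 + 3691 = 2702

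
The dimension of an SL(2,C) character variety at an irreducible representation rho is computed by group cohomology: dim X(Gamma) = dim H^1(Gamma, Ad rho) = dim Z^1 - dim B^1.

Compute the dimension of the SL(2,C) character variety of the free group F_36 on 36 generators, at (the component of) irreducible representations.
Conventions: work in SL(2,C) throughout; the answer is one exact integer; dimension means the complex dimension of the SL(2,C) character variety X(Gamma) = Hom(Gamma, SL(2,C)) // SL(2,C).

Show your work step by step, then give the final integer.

Here Gamma is free of rank 36 — no relator constrains a cocycle.
Z^1(Gamma, Ad rho) = (sl_2)^36: a cocycle is a free choice of one sl_2 vector per generator, so dim Z^1 = 3*36 = 108.
dim B^1 = 3: the coboundary map is injective because an irreducible image has centralizer 0 in sl_2.
dim X = dim H^1 = dim Z^1 - dim B^1 = 108 - 3 = 105.

105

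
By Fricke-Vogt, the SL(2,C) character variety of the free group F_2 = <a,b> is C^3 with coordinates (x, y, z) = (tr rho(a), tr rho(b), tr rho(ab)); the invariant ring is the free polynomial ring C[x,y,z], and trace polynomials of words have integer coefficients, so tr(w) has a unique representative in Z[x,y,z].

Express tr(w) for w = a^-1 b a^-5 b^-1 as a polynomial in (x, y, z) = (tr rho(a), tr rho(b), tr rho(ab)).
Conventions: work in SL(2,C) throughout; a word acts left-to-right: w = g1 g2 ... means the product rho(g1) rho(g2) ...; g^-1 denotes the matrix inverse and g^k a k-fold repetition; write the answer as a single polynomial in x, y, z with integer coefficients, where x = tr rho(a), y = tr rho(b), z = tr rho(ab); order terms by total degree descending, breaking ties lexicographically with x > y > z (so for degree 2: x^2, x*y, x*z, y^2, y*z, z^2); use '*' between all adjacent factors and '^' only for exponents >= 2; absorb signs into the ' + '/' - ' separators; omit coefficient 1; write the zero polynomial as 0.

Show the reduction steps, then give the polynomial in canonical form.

tr(a^-1) = tr(a) = x
tr(a^-2) = tr(a^-1)*tr(a) - tr(1)   [inverse elimination on a] = x^2 - 2
tr(a^-3) = tr(a^-2)*tr(a) - tr(a^-1)   [inverse elimination on a] = x^3 - 3*x
tr(a^-4) = tr(a^-3)*tr(a) - tr(a^-2)   [inverse elimination on a] = x^4 - 4*x^2 + 2
and tr(b a b) = tr(b)*tr(a b) - tr(a)   [square of b] = y*z - x
tr(b a b a) = tr(b a)*tr(b a) - tr(1)   [split at a repeated b] = z^2 - 2
tr(a b a^-1 b) = tr(b a b)*tr(a) - tr(b a b a)   [inverse elimination on a] = x*y*z - x^2 - z^2 + 2
and tr(b^-1 a b a^-1) = tr(a b a^-1)*tr(b) - tr(a b a^-1 b)   [inverse elimination on b] = -x*y*z + x^2 + y^2 + z^2 - 2
and tr(b^-1 a b a^-2) = tr(b^-1 a b a^-1)*tr(a) - tr(b^-1 a b)   [inverse elimination on a] = -x^2*y*z + x^3 + x*y^2 + x*z^2 - 3*x
next, tr(a^-3 b^-1 a b) = tr(b^-1 a b a^-2)*tr(a) - tr(b^-1 a b a^-1)   [inverse elimination on a] = -x^3*y*z + x^4 + x^2*y^2 + x^2*z^2 + x*y*z - 4*x^2 - y^2 - z^2 + 2
tr(b a^-4 b^-1 a) = tr(a^-3 b^-1 a b)*tr(a) - tr(a^-3 b^-1 a b a)   [inverse elimination on a] = -x^4*y*z + x^5 + x^3*y^2 + x^3*z^2 + 2*x^2*y*z - 5*x^3 - 2*x*y^2 - 2*x*z^2 + 5*x
and tr(a^-4 b^-1 a^-1 b) = tr(b a^-4 b^-1)*tr(a) - tr(b a^-4 b^-1 a)   [inverse elimination on a] = x^4*y*z - x^3*y^2 - x^3*z^2 - 2*x^2*y*z + x^3 + 2*x*y^2 + 2*x*z^2 - 3*x
next, tr(b^-1 a^-1 b a^-2) = tr(b a^-2 b^-1)*tr(a) - tr(b a^-2 b^-1 a)   [inverse elimination on a] = x^2*y*z - x*y^2 - x*z^2 + x
tr(b^-1 a^-1 b a^-1) = tr(b^-1 a^-1 b)*tr(a) - tr(b^-1 a^-1 b a)   [inverse elimination on a] = x*y*z - y^2 - z^2 + 2
tr(a^-3 b^-1 a^-1 b) = tr(b^-1 a^-1 b a^-2)*tr(a) - tr(b^-1 a^-1 b a^-1)   [inverse elimination on a] = x^3*y*z - x^2*y^2 - x^2*z^2 - x*y*z + x^2 + y^2 + z^2 - 2
and tr(a^-1 b a^-5 b^-1) = tr(a^-4 b^-1 a^-1 b)*tr(a) - tr(a^-4 b^-1 a^-1 b a)   [inverse elimination on a] = x^5*y*z - x^4*y^2 - x^4*z^2 - 3*x^3*y*z + x^4 + 3*x^2*y^2 + 3*x^2*z^2 + x*y*z - 4*x^2 - y^2 - z^2 + 2

x^5*y*z - x^4*y^2 - x^4*z^2 - 3*x^3*y*z + x^4 + 3*x^2*y^2 + 3*x^2*z^2 + x*y*z - 4*x^2 - y^2 - z^2 + 2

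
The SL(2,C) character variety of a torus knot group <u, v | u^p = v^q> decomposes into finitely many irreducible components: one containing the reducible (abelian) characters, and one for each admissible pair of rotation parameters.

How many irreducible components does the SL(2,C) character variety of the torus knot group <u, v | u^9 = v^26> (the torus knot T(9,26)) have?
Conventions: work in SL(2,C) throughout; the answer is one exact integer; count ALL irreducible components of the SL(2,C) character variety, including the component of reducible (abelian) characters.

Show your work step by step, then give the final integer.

101

Gamma = < u, v | u^9 = v^26 > (torus knot T(9,26)); the central element u^9 = v^26 acts as +I or -I in any irreducible SL(2,C) representation.
On an irreducible component, tr(u) is locked at 2*cos(pi*alpha/9) for some alpha in 1..8, and tr(v) at 2*cos(pi*beta/26) for some beta in 1..25.
Consistency of u^9 = (-1)^alpha I with v^26 = (-1)^beta I forces alpha = beta (mod 2).
Enumerate parity-matched pairs: 4*13 odd-odd plus 4*12 even-even gives 100.
That is 100 components of irreducible characters, and with the reducible (abelian) component the total is 101.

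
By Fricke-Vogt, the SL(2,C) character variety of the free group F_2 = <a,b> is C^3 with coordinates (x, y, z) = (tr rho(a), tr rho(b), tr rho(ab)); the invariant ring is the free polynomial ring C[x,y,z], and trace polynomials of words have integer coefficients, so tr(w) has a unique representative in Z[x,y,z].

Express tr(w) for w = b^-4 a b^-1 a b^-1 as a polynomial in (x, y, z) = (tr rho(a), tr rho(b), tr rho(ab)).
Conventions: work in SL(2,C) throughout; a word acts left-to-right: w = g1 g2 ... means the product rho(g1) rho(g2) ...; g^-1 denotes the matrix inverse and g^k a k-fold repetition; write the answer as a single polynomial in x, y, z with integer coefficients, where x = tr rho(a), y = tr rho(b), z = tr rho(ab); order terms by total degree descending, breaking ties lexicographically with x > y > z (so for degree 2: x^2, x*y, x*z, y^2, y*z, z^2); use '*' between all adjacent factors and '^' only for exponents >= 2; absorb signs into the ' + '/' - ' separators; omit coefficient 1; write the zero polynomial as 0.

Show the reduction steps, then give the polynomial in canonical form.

trace(a^2) = trace(a)*trace(a) - trace(1)  (reduce the a square) = x^2 - 2
trace(a^2 b) = trace(a)*trace(b a) - trace(b)  (reduce the a square) = x*z - y
trace(b^-1 a^2) = trace(a^2)*trace(b) - trace(a^2 b)  (eliminate b^-1) = x^2*y - x*z - y
trace(a b^-2 a) = trace(b^-1 a^2)*trace(b) - trace(b^-1 a^2 b)  (eliminate b^-1) = x^2*y^2 - x*y*z - x^2 - y^2 + 2
trace(a b a b) = trace(a b)*trace(a b) - trace(1)  (split on a) = z^2 - 2
trace(b^-1 a b a) = trace(a b a)*trace(b) - trace(a b a b)  (eliminate b^-1) = x*y*z - y^2 - z^2 + 2
trace(a b^-2 a b) = trace(b^-1 a b a)*trace(b) - trace(b^-1 a b a b)  (eliminate b^-1) = x*y^2*z - y^3 - y*z^2 - x*z + 3*y
trace(b^-1 a b^-1 a b^-1) = trace(a b^-2 a)*trace(b) - trace(a b^-2 a b)  (eliminate b^-1) = x^2*y^3 - 2*x*y^2*z - x^2*y + y*z^2 + x*z - y
trace(b^-1 a b^-1 a) = trace(a b^-1 a)*trace(b) - trace(a b^-1 a b)  (eliminate b^-1) = x^2*y^2 - 2*x*y*z + z^2 - 2
trace(b^-2 a b^-1 a b^-1) = trace(b^-1 a b^-1 a b^-1)*trace(b) - trace(b^-1 a b^-1 a)  (eliminate b^-1) = x^2*y^4 - 2*x*y^3*z - 2*x^2*y^2 + y^2*z^2 + 3*x*y*z - y^2 - z^2 + 2
trace(b^-1 a b^-1 a b^-3) = trace(b^-2 a b^-1 a b^-1)*trace(b) - trace(b^-2 a b^-1 a)  (eliminate b^-1) = x^2*y^5 - 2*x*y^4*z - 3*x^2*y^3 + y^3*z^2 + 5*x*y^2*z + x^2*y - y^3 - 2*y*z^2 - x*z + 3*y
trace(b^-4 a b^-1 a b^-1) = trace(b^-1 a b^-1 a b^-3)*trace(b) - trace(b^-1 a b^-1 a b^-2)  (eliminate b^-1) = x^2*y^6 - 2*x*y^5*z - 4*x^2*y^4 + y^4*z^2 + 7*x*y^3*z + 3*x^2*y^2 - y^4 - 3*y^2*z^2 - 4*x*y*z + 4*y^2 + z^2 - 2

x^2*y^6 - 2*x*y^5*z - 4*x^2*y^4 + y^4*z^2 + 7*x*y^3*z + 3*x^2*y^2 - y^4 - 3*y^2*z^2 - 4*x*y*z + 4*y^2 + z^2 - 2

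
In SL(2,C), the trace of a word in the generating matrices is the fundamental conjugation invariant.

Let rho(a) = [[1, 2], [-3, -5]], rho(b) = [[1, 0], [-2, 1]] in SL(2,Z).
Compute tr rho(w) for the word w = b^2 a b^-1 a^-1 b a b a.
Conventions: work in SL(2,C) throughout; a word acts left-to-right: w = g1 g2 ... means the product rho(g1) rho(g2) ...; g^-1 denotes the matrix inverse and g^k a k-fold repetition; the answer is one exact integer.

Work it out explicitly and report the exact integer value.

rho(b) = [[1, 0], [-2, 1]]
... * rho(b) = [[1, 0], [-2, 1]]  ->  [[1, 0], [-4, 1]]
... * rho(a) = [[1, 2], [-3, -5]]  ->  [[1, 2], [-7, -13]]
... * rho(b^-1) = [[1, 0], [2, 1]]  ->  [[5, 2], [-33, -13]]
... * rho(a^-1) = [[-5, -2], [3, 1]]  ->  [[-19, -8], [126, 53]]
... * rho(b) = [[1, 0], [-2, 1]]  ->  [[-3, -8], [20, 53]]
... * rho(a) = [[1, 2], [-3, -5]]  ->  [[21, 34], [-139, -225]]
... * rho(b) = [[1, 0], [-2, 1]]  ->  [[-47, 34], [311, -225]]
... * rho(a) = [[1, 2], [-3, -5]]  ->  [[-149, -264], [986, 1747]]
tr = -149 + 1747 = 1598

1598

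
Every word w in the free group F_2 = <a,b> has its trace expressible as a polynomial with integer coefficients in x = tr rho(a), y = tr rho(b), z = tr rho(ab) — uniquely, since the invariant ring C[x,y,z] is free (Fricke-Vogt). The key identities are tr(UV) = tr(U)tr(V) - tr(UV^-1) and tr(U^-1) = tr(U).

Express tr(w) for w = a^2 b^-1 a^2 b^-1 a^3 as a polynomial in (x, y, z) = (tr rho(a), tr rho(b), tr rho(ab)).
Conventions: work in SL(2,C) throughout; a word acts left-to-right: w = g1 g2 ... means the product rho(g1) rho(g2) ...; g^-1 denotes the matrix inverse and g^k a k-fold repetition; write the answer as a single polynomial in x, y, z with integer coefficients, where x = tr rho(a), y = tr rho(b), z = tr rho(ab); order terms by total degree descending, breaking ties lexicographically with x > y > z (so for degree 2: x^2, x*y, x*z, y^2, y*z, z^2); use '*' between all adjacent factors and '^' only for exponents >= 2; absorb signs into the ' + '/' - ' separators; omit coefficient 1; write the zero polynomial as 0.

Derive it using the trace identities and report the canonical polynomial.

x^7*y^2 - 2*x^6*y*z - 5*x^5*y^2 + x^5*z^2 + 8*x^4*y*z + 7*x^3*y^2 - 3*x^3*z^2 - 7*x^2*y*z - x^3 - 3*x*y^2 + x*z^2 + y*z + 3*x

trace(a^2) = trace(a) * trace(a) - trace(1)  (reduce the a square) = x^2 - 2
trace(a^3) = trace(a) * trace(a^2) - trace(a)  (reduce the a square) = x^3 - 3*x
trace(a^4) = trace(a) * trace(a^3) - trace(a^2)  (reduce the a square) = x^4 - 4*x^2 + 2
trace(a^5) = trace(a) * trace(a^4) - trace(a^3)  (reduce the a square) = x^5 - 5*x^3 + 5*x
trace(a^6) = trace(a) * trace(a^5) - trace(a^4)  (reduce the a square) = x^6 - 6*x^4 + 9*x^2 - 2
trace(a^7) = trace(a) * trace(a^6) - trace(a^5)  (reduce the a square) = x^7 - 7*x^5 + 14*x^3 - 7*x
trace(a b a) = trace(a) * trace(b a) - trace(b)  (reduce the a square) = x*z - y
trace(b a^3) = trace(a) * trace(a b a) - trace(a b)  (reduce the a square) = x^2*z - x*y - z
trace(a b a^3) = trace(a) * trace(b a^3) - trace(b a^2)  (reduce the a square) = x^3*z - x^2*y - 2*x*z + y
trace(a^4 b a) = trace(a) * trace(a b a^3) - trace(a b a^2)  (reduce the a square) = x^4*z - x^3*y - 3*x^2*z + 2*x*y + z
trace(a^2 b a^4) = trace(a) * trace(a^4 b a) - trace(a^4 b)  (reduce the a square) = x^5*z - x^4*y - 4*x^3*z + 3*x^2*y + 3*x*z - y
trace(a^7 b) = trace(a) * trace(a^2 b a^4) - trace(a^2 b a^3)  (reduce the a square) = x^6*z - x^5*y - 5*x^4*z + 4*x^3*y + 6*x^2*z - 3*x*y - z
trace(a^2 b^-1 a^5) = trace(a^7) * trace(b) - trace(a^7 b)  (eliminate b^-1) = x^7*y - x^6*z - 6*x^5*y + 5*x^4*z + 10*x^3*y - 6*x^2*z - 4*x*y + z
trace(b a b a) = trace(a b) * trace(a b) - trace(1)  (split on a) = z^2 - 2
trace(b a b) = trace(b) * trace(a b) - trace(a)  (reduce the b square) = y*z - x
trace(b a^2 b a) = trace(a) * trace(b a b a) - trace(b a b)  (reduce the a square) = x*z^2 - y*z - x
trace(b^2) = trace(b) * trace(b) - trace(1)  (reduce the b square) = y^2 - 2
trace(b a^2 b) = trace(a) * trace(b^2 a) - trace(b^2)  (reduce the a square) = x*y*z - x^2 - y^2 + 2
trace(a b a^2 b a) = trace(a) * trace(b a^2 b a) - trace(b a^2 b)  (reduce the a square) = x^2*z^2 - 2*x*y*z + y^2 - 2
trace(a^2 b a^2 b a) = trace(a) * trace(a b a^2 b a) - trace(a b a^2 b)  (reduce the a square) = x^3*z^2 - 2*x^2*y*z + x*y^2 - x*z^2 + y*z - x
trace(a^2 b a^2 b a^2) = trace(a) * trace(a^2 b a^2 b a) - trace(a^2 b a^2 b)  (reduce the a square) = x^4*z^2 - 2*x^3*y*z + x^2*y^2 - 2*x^2*z^2 + 3*x*y*z - x^2 - y^2 + 2
trace(a^5 b a^2 b) = trace(a) * trace(a^2 b a^2 b a^2) - trace(a^2 b a^2 b a)  (reduce the a square) = x^5*z^2 - 2*x^4*y*z + x^3*y^2 - 3*x^3*z^2 + 5*x^2*y*z - x^3 - 2*x*y^2 + x*z^2 - y*z + 3*x
trace(a^2 b^-1 a^5 b) = trace(a^5 b a^2) * trace(b) - trace(a^5 b a^2 b)  (eliminate b^-1) = x^6*y*z - x^5*y^2 - x^5*z^2 - 3*x^4*y*z + 3*x^3*y^2 + 3*x^3*z^2 + x^2*y*z + x^3 - x*y^2 - x*z^2 - 3*x
trace(a^2 b^-1 a^2 b^-1 a^3) = trace(a^2 b^-1 a^5) * trace(b) - trace(a^2 b^-1 a^5 b)  (eliminate b^-1) = x^7*y^2 - 2*x^6*y*z - 5*x^5*y^2 + x^5*z^2 + 8*x^4*y*z + 7*x^3*y^2 - 3*x^3*z^2 - 7*x^2*y*z - x^3 - 3*x*y^2 + x*z^2 + y*z + 3*x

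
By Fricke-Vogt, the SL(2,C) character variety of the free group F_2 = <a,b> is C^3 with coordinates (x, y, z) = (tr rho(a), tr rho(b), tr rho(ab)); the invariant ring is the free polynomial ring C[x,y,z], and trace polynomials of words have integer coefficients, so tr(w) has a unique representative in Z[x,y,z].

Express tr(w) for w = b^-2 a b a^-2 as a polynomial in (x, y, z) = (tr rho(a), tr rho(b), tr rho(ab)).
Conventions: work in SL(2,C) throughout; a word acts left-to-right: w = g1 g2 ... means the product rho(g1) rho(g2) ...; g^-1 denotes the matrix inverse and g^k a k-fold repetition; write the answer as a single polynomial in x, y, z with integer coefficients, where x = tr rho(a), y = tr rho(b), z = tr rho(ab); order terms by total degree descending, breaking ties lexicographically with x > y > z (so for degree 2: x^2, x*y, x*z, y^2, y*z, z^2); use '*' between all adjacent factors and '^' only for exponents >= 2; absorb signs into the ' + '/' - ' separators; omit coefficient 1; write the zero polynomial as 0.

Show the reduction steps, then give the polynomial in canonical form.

tr(a b a) = tr(a)*tr(b a) - tr(b) = x*z - y
tr(a b a b) = tr(b a)*tr(b a) - tr(1)   [split at repeated b] = z^2 - 2
tr(b^-1 a b a) = tr(a b a)*tr(b) - tr(a b a b) = x*y*z - y^2 - z^2 + 2
tr(b^-1 a b a^-1) = tr(b^-1 a b)*tr(a) - tr(b^-1 a b a) = -x*y*z + x^2 + y^2 + z^2 - 2
tr(b^-1 a b a^-2) = tr(b^-1 a b a^-1)*tr(a) - tr(b^-1 a b) = -x^2*y*z + x^3 + x*y^2 + x*z^2 - 3*x
tr(b a^-1) = tr(b)*tr(a) - tr(b a) = x*y - z
tr(b^-2 a b a^-2) = tr(b^-1 a b a^-2)*tr(b) - tr(b^-1 a b a^-2 b) = -x^2*y^2*z + x^3*y + x*y^3 + x*y*z^2 - 4*x*y + z

-x^2*y^2*z + x^3*y + x*y^3 + x*y*z^2 - 4*x*y + z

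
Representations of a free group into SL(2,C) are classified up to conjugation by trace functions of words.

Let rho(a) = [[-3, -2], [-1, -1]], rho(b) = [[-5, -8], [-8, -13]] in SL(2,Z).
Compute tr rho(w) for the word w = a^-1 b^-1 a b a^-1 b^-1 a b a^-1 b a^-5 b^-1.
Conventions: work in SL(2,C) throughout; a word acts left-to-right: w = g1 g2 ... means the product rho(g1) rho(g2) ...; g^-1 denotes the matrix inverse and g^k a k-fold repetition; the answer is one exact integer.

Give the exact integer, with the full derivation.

107308301646

rho(a^-1) = [[-1, 2], [1, -3]]
... * rho(b^-1) = [[-13, 8], [8, -5]]  ->  [[29, -18], [-37, 23]]
... * rho(a) = [[-3, -2], [-1, -1]]  ->  [[-69, -40], [88, 51]]
... * rho(b) = [[-5, -8], [-8, -13]]  ->  [[665, 1072], [-848, -1367]]
... * rho(a^-1) = [[-1, 2], [1, -3]]  ->  [[407, -1886], [-519, 2405]]
... * rho(b^-1) = [[-13, 8], [8, -5]]  ->  [[-20379, 12686], [25987, -16177]]
... * rho(a) = [[-3, -2], [-1, -1]]  ->  [[48451, 28072], [-61784, -35797]]
... * rho(b) = [[-5, -8], [-8, -13]]  ->  [[-466831, -752544], [595296, 959633]]
... * rho(a^-1) = [[-1, 2], [1, -3]]  ->  [[-285713, 1323970], [364337, -1688307]]
... * rho(b) = [[-5, -8], [-8, -13]]  ->  [[-9163195, -14925906], [11684771, 19033295]]
... * rho(a^-1) = [[-1, 2], [1, -3]]  ->  [[-5762711, 26451328], [7348524, -33730343]]
... * rho(a^-1) = [[-1, 2], [1, -3]]  ->  [[32214039, -90879406], [-41078867, 115888077]]
... * rho(a^-1) = [[-1, 2], [1, -3]]  ->  [[-123093445, 337066296], [156966944, -429821965]]
... * rho(a^-1) = [[-1, 2], [1, -3]]  ->  [[460159741, -1257385778], [-586788909, 1603399783]]
... * rho(a^-1) = [[-1, 2], [1, -3]]  ->  [[-1717545519, 4692476816], [2190188692, -5983777167]]
... * rho(b^-1) = [[-13, 8], [8, -5]]  ->  [[59867906275, -37202748232], [-76342670332, 47440395371]]
tr = 59867906275 + 47440395371 = 107308301646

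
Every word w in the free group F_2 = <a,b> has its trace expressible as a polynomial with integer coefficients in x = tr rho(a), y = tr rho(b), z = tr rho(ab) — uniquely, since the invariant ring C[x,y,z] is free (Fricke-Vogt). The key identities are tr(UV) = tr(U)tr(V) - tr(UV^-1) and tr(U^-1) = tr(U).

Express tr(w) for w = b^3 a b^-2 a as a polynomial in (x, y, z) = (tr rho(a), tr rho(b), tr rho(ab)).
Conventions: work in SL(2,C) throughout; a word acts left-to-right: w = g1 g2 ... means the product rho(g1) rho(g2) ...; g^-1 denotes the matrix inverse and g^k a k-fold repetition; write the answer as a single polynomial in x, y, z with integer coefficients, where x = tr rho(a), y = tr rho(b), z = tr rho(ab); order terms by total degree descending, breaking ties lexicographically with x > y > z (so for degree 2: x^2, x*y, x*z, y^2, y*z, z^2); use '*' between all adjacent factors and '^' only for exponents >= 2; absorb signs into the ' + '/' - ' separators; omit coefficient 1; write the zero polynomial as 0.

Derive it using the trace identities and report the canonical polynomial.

x*y^4*z - x^2*y^3 - y^5 - y^3*z^2 - x*y^2*z + x^2*y + 5*y^3 + y*z^2 + x*z - 5*y

trace(b a b) = trace(b) * trace(a b) - trace(a)   [square of b] = y*z - x
trace(b^3 a) = trace(b) * trace(b a b) - trace(b a)   [square of b] = y^2*z - x*y - z
trace(b^2) = trace(b) * trace(b) - trace(1)   [square of b] = y^2 - 2
trace(b^3) = trace(b) * trace(b^2) - trace(b)   [square of b] = y^3 - 3*y
trace(a b^3 a) = trace(a) * trace(b^3 a) - trace(b^3)   [square of a] = x*y^2*z - x^2*y - y^3 - x*z + 3*y
trace(a b a b) = trace(b a) * trace(b a) - trace(1)   [split at a repeated b] = z^2 - 2
trace(a b a) = trace(a) * trace(b a) - trace(b)   [square of a] = x*z - y
trace(a b a b^2) = trace(b) * trace(a b a b) - trace(a b a)   [square of b] = y*z^2 - x*z - y
trace(a b^3 a b) = trace(b) * trace(a b a b^2) - trace(a b a b)   [square of b] = y^2*z^2 - x*y*z - y^2 - z^2 + 2
trace(a b^3 a b^-1) = trace(a b^3 a) * trace(b) - trace(a b^3 a b)   [inverse elimination on b] = x*y^3*z - x^2*y^2 - y^4 - y^2*z^2 + 4*y^2 + z^2 - 2
trace(b^3 a b^-2 a) = trace(a b^3 a b^-1) * trace(b) - trace(a b^3 a)   [inverse elimination on b] = x*y^4*z - x^2*y^3 - y^5 - y^3*z^2 - x*y^2*z + x^2*y + 5*y^3 + y*z^2 + x*z - 5*y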